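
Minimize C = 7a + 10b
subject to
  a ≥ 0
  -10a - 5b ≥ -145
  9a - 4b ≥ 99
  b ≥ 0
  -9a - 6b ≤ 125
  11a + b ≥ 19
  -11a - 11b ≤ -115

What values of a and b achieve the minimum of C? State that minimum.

a = 11, b = 0, minimum C = 77

Corner points and C = 7a + 10b:
  (215/17, 63/17) → C = 2135/17
  (29/2, 0) → C = 203/2
  (11, 0) → C = 77

The optimum lies where 9a - 4b = 99 and b = 0.
Solving simultaneously gives a = 11, b = 0.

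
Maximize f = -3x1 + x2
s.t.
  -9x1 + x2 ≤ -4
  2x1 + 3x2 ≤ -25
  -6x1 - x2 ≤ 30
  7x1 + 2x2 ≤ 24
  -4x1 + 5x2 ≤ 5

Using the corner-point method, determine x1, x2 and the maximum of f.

x1 = -13/29, x2 = -233/29, maximum f = -194/29

Feasible corners and f = -3x1 + x2:
  (-13/29, -233/29) → f = -194/29
  (-26/15, -98/5) → f = -72/5
  (122/17, -223/17) → f = -589/17
The feasible region is unbounded (it extends along (1, -6), (2, -7)), but f strictly decreases along every unbounded feasible direction, so there is no improving ray and the maximum is attained at a vertex.

The binding constraints are -9x1 + x2 = -4 and 2x1 + 3x2 = -25.
Solving simultaneously gives x1 = -13/29, x2 = -233/29.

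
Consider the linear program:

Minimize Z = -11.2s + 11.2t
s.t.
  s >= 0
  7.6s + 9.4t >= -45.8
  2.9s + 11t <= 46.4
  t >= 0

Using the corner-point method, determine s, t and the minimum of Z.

The optimum lies where 2.9s + 11t = 46.4 and t = 0.
Solving simultaneously gives s = 16, t = 0.

s = 16, t = 0, minimum Z = -179.2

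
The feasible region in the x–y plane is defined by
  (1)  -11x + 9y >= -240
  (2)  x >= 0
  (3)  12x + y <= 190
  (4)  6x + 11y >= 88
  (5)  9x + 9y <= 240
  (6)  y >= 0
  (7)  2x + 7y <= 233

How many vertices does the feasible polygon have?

Pairwise boundary intersections that survive every other constraint:
  (0, 8)
  (0, 80/3)
  (490/33, 130/11)
  (95/6, 0)
  (44/3, 0)

5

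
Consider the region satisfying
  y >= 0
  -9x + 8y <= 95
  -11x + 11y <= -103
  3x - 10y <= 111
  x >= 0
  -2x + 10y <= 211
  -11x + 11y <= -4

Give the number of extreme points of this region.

4

Of the 20 pairwise boundary intersections, those satisfying every inequality are:
  (103/11, 0)
  (37, 0)
  (3351/88, 2527/88)
  (322, 171/2)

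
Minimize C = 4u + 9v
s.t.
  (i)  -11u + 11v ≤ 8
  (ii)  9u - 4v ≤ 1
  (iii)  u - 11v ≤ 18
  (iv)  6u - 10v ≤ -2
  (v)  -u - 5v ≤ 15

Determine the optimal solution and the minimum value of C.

u = -29/22, v = -13/22, minimum C = -233/22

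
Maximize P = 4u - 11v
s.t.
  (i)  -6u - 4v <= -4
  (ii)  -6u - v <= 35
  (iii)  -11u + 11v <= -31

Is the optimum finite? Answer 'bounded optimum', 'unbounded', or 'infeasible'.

unbounded

From the feasible point (84/55, -71/55), moving in the direction (4, -6) keeps every constraint satisfied while P increases without bound.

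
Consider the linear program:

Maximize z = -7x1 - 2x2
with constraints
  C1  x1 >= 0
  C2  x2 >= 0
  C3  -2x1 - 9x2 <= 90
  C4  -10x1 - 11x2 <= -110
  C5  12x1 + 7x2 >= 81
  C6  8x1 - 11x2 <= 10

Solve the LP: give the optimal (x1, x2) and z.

The feasible region is unbounded (it extends along (0, 1), (11, 8)), but z strictly decreases along every unbounded feasible direction, so there is no improving ray and the maximum is attained at a vertex.

x1 = 0, x2 = 81/7, maximum z = -162/7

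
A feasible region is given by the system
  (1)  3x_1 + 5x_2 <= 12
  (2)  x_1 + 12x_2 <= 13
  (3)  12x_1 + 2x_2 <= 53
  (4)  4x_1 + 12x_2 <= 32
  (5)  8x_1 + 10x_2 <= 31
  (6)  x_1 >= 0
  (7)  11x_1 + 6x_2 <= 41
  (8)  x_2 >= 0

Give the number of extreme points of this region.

Pairwise boundary intersections that survive every other constraint:
  (79/31, 27/31)
  (7/2, 3/10)
  (0, 13/12)
  (112/31, 13/62)
  (0, 0)
  (41/11, 0)

6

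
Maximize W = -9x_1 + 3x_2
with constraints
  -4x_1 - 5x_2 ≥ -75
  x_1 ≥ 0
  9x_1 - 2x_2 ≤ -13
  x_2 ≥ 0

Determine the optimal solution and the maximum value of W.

x_1 = 0, x_2 = 15, maximum W = 45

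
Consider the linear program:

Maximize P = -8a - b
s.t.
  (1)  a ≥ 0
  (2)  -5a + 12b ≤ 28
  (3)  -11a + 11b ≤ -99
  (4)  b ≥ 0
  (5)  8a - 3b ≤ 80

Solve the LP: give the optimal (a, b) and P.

a = 9, b = 0, maximum P = -72

Feasible corners and P = -8a - b:
  (9, 0) → P = -72
  (53/5, 8/5) → P = -432/5
  (10, 0) → P = -80

At the optimal vertex, -11a + 11b = -99 and b = 0.
Solving simultaneously gives a = 9, b = 0.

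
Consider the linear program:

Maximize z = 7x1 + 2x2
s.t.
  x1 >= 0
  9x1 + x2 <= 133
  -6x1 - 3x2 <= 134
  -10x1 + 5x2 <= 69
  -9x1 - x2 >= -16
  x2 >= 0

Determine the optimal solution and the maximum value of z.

Extreme points and z = 7x1 + 2x2:
  (0, 69/5) → z = 138/5
  (0, 0) → z = 0
  (1/5, 71/5) → z = 149/5
  (16/9, 0) → z = 112/9

x1 = 1/5, x2 = 71/5, maximum z = 149/5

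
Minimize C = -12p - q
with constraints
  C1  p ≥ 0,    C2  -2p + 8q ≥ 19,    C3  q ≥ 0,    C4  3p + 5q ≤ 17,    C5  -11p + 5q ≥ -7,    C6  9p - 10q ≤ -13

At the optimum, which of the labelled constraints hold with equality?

C2 and C4

Corner points and C = -12p - q:
  (0, 19/8) → C = -19/8
  (0, 17/5) → C = -17/5
  (41/34, 91/34) → C = -583/34

The minimum is at (41/34, 91/34). Substituting into each constraint, equality holds for C2 and C4; the remaining constraints have slack.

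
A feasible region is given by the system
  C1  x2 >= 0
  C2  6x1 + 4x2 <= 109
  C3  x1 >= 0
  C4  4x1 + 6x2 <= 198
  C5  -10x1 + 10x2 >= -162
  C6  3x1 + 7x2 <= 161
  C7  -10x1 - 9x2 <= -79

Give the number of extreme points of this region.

6

Pairwise boundary intersections that survive every other constraint:
  (81/5, 0)
  (79/10, 0)
  (869/50, 59/50)
  (119/30, 213/10)
  (0, 23)
  (0, 79/9)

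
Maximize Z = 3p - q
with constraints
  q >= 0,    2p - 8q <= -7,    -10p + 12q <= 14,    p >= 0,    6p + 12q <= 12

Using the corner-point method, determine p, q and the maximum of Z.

Corner points and Z = 3p - q:
  (0, 7/8) → Z = -7/8
  (1/6, 11/12) → Z = -5/12
  (0, 1) → Z = -1

The optimum lies where 2p - 8q = -7 and 6p + 12q = 12.
Solving simultaneously gives p = 1/6, q = 11/12.

p = 1/6, q = 11/12, maximum Z = -5/12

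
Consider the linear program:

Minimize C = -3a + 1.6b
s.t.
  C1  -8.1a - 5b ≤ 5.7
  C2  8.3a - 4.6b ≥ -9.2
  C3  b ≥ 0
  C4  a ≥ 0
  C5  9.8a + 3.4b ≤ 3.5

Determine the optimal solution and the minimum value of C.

a = 5/14, b = 0, minimum C = -15/14

The optimum lies where b = 0 and 9.8a + 3.4b = 3.5.
Solving simultaneously gives a = 5/14, b = 0.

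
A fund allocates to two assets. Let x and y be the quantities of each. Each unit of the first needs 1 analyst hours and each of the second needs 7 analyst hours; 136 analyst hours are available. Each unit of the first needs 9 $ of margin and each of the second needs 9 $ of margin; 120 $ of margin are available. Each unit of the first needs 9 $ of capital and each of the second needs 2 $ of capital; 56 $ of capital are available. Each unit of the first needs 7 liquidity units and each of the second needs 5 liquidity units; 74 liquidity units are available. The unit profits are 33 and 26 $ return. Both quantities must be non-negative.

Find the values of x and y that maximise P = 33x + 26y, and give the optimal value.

Corner points and P = 33x + 26y:
  (0, 0) → P = 0
  (0, 40/3) → P = 1040/3
  (56/9, 0) → P = 616/3
  (11/3, 29/3) → P = 1117/3
  (132/31, 274/31) → P = 11480/31

The binding constraints are 9x + 9y = 120 and 7x + 5y = 74.
Solving simultaneously gives x = 11/3, y = 29/3.

x = 11/3, y = 29/3, maximum P = 1117/3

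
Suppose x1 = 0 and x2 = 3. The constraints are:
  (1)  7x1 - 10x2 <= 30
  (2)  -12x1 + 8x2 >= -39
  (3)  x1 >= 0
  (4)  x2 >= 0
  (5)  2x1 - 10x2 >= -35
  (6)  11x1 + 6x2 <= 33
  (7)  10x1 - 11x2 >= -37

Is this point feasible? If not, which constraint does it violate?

feasible

(1): -30 ≤ 30 ✓
(2): 24 ≥ -39 ✓
(3): 0 ≥ 0 ✓
(4): 3 ≥ 0 ✓
(5): -30 ≥ -35 ✓
(6): 18 ≤ 33 ✓
(7): -33 ≥ -37 ✓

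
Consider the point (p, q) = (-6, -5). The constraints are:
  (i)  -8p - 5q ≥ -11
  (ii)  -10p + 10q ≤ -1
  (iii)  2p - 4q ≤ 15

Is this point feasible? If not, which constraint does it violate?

not feasible — violates (ii)

Constraint (ii): -10p + 10q = 10, which is not ≤ -1. All other constraints are satisfied.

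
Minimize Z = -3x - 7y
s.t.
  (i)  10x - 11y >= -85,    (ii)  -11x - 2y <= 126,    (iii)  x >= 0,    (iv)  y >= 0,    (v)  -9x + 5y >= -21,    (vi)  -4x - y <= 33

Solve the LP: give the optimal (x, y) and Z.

Feasible corners and Z = -3x - 7y:
  (0, 85/11) → Z = -595/11
  (656/49, 975/49) → Z = -8793/49
  (0, 0) → Z = 0
  (7/3, 0) → Z = -7

The binding constraints are 10x - 11y = -85 and -9x + 5y = -21.
Solving simultaneously gives x = 656/49, y = 975/49.

x = 656/49, y = 975/49, minimum Z = -8793/49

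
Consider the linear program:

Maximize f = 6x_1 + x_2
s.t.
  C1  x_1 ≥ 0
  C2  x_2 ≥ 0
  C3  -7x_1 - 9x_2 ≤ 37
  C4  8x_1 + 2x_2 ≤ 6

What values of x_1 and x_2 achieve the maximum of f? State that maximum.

Corner points and f = 6x_1 + x_2:
  (0, 0) → f = 0
  (0, 3) → f = 3
  (3/4, 0) → f = 9/2

x_1 = 3/4, x_2 = 0, maximum f = 9/2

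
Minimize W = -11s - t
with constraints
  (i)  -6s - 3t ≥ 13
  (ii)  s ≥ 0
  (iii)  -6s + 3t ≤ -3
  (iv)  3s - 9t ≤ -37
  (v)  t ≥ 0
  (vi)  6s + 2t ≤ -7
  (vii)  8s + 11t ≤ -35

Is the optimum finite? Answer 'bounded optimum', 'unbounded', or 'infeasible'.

The boundaries 6s + 2t = -7 and 8s + 11t = -35 meet at (-7/50, -77/25), but that point violates -6s - 3t ≥ 13. Every candidate vertex is excluded by some other constraint, so the feasible region is empty.

infeasible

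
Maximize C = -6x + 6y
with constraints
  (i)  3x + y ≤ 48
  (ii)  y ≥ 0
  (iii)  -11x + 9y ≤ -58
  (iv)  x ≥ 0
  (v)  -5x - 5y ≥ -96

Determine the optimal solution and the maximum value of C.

x = 577/50, y = 383/50, maximum C = -582/25

Extreme points and C = -6x + 6y:
  (16, 0) → C = -96
  (72/5, 24/5) → C = -288/5
  (58/11, 0) → C = -348/11
  (577/50, 383/50) → C = -582/25

The optimum lies where -11x + 9y = -58 and -5x - 5y = -96.
Solving simultaneously gives x = 577/50, y = 383/50.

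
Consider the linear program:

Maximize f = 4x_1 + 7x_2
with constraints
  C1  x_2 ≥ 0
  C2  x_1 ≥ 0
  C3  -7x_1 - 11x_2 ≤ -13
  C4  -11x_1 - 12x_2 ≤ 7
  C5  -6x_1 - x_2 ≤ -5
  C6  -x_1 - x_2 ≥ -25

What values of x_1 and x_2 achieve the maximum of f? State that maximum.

Corner points and f = 4x_1 + 7x_2:
  (13/7, 0) → f = 52/7
  (25, 0) → f = 100
  (0, 5) → f = 35
  (0, 25) → f = 175
  (42/59, 43/59) → f = 469/59

The binding constraints are x_1 = 0 and -x_1 - x_2 = -25.
Solving simultaneously gives x_1 = 0, x_2 = 25.

x_1 = 0, x_2 = 25, maximum f = 175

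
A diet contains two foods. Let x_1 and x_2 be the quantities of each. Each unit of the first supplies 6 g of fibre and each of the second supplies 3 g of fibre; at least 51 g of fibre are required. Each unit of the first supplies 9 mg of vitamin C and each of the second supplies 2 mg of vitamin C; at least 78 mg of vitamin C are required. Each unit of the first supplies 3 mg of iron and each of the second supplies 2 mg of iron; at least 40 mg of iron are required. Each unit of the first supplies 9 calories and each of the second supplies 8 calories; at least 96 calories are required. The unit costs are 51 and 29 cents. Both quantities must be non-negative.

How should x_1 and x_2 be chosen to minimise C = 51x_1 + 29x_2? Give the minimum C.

x_1 = 19/3, x_2 = 21/2, minimum C = 1255/2

The feasible region is unbounded (it extends along (0, 1), (1, 0)), but C strictly increases along every unbounded feasible direction, so there is no improving ray and the minimum is attained at a vertex.

The optimum lies where 9x_1 + 2x_2 = 78 and 3x_1 + 2x_2 = 40.
Solving simultaneously gives x_1 = 19/3, x_2 = 21/2.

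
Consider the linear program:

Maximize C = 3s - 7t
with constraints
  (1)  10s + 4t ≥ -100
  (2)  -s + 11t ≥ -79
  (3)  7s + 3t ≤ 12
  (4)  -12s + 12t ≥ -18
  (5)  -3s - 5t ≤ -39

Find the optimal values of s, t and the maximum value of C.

At the optimal vertex, 7s + 3t = 12 and -3s - 5t = -39.
Solving simultaneously gives s = -57/26, t = 237/26.

s = -57/26, t = 237/26, maximum C = -915/13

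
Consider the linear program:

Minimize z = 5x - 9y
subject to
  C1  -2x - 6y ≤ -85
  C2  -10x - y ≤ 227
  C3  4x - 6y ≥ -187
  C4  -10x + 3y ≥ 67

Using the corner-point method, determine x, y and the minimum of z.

x = 53/16, y = 267/8, minimum z = -4541/16

Feasible corners and z = 5x - 9y:
  (-17, 119/6) → z = -527/2
  (-49/22, 164/11) → z = -3197/22
  (53/16, 267/8) → z = -4541/16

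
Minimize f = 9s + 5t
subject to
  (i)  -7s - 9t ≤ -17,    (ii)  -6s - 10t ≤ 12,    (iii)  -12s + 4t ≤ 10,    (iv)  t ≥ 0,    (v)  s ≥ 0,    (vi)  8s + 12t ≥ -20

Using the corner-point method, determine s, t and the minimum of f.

s = 0, t = 17/9, minimum f = 85/9

Corner points and f = 9s + 5t:
  (17/7, 0) → f = 153/7
  (0, 17/9) → f = 85/9
  (0, 5/2) → f = 25/2
The feasible region is unbounded (it extends along (1, 3), (1, 0)), but f strictly increases along every unbounded feasible direction, so there is no improving ray and the minimum is attained at a vertex.

The optimum lies where -7s - 9t = -17 and s = 0.
Solving simultaneously gives s = 0, t = 17/9.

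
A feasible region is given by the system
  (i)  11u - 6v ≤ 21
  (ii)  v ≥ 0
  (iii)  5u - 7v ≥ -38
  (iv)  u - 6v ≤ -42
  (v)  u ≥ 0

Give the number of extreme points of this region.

Of the 10 pairwise boundary intersections, those satisfying every inequality are:
  (375/47, 523/47)
  (63/10, 161/20)
  (66/23, 172/23)

3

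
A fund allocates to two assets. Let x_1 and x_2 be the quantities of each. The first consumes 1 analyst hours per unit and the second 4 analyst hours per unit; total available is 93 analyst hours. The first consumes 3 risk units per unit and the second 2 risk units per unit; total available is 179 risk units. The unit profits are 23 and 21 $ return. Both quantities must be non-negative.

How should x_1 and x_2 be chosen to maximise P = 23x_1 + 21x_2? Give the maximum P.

x_1 = 53, x_2 = 10, maximum P = 1429

Corner points and P = 23x_1 + 21x_2:
  (0, 0) → P = 0
  (0, 93/4) → P = 1953/4
  (179/3, 0) → P = 4117/3
  (53, 10) → P = 1429

The binding constraints are x_1 + 4x_2 = 93 and 3x_1 + 2x_2 = 179.
Solving simultaneously gives x_1 = 53, x_2 = 10.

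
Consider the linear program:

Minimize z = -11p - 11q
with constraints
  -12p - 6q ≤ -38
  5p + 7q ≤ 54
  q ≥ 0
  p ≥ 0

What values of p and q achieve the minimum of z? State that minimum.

p = 54/5, q = 0, minimum z = -594/5

Corner points and z = -11p - 11q:
  (19/6, 0) → z = -209/6
  (0, 19/3) → z = -209/3
  (54/5, 0) → z = -594/5
  (0, 54/7) → z = -594/7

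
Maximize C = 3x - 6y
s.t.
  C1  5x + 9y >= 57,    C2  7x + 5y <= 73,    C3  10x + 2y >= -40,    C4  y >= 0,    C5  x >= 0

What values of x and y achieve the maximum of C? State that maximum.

x = 186/19, y = 17/19, maximum C = 24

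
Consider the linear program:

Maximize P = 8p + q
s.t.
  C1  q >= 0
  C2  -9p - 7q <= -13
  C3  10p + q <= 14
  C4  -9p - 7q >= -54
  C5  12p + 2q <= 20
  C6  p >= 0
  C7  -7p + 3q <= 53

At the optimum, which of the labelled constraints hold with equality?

Corner points and P = 8p + q:
  (85/61, 4/61) → P = 684/61
  (0, 13/7) → P = 13/7
  (1, 4) → P = 12
  (16/33, 78/11) → P = 362/33
  (0, 54/7) → P = 54/7

The maximum is at (1, 4). Substituting into each constraint, equality holds for C3 and C5; the remaining constraints have slack.

C3 and C5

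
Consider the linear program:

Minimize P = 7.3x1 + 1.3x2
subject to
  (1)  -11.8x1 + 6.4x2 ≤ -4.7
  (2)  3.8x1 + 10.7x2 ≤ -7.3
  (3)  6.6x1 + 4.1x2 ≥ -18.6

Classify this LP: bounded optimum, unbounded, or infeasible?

bounded optimum

Feasible corners and P = 7.3x1 + 1.3x2:
  (357/15058, -5200/7529) → P = -109139/150580
  (-9977/9062, -12525/4531) → P = -1053971/90620
The feasible region has finitely many vertices and no improving ray; the minimum is -1053971/90620 at (-9977/9062, -12525/4531).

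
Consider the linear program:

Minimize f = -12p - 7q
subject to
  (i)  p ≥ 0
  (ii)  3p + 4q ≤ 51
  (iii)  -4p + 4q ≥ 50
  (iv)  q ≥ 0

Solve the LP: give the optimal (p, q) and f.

p = 1/7, q = 177/14, minimum f = -1263/14

Vertices and f = -12p - 7q:
  (0, 51/4) → f = -357/4
  (0, 25/2) → f = -175/2
  (1/7, 177/14) → f = -1263/14

The optimum lies where 3p + 4q = 51 and -4p + 4q = 50.
Solving simultaneously gives p = 1/7, q = 177/14.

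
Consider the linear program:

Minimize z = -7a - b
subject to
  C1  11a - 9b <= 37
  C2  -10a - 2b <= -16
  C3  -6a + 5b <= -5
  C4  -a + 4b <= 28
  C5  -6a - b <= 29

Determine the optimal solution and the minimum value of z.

a = 80/7, b = 69/7, minimum z = -629/7

Vertices and z = -7a - b:
  (109/56, -97/56) → z = -333/28
  (80/7, 69/7) → z = -629/7
  (45/31, 23/31) → z = -338/31
  (160/19, 173/19) → z = -1293/19

The binding constraints are 11a - 9b = 37 and -a + 4b = 28.
Solving simultaneously gives a = 80/7, b = 69/7.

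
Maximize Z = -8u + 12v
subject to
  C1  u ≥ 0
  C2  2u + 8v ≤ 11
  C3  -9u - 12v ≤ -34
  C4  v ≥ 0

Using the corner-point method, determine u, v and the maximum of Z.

u = 35/12, v = 31/48, maximum Z = -187/12

Corner points and Z = -8u + 12v:
  (35/12, 31/48) → Z = -187/12
  (11/2, 0) → Z = -44
  (34/9, 0) → Z = -272/9

The binding constraints are 2u + 8v = 11 and -9u - 12v = -34.
Solving simultaneously gives u = 35/12, v = 31/48.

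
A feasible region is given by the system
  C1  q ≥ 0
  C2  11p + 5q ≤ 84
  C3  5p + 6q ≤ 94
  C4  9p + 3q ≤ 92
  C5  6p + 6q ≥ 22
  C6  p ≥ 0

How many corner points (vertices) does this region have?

5

Of the 15 pairwise boundary intersections, those satisfying every inequality are:
  (84/11, 0)
  (11/3, 0)
  (34/41, 614/41)
  (0, 47/3)
  (0, 11/3)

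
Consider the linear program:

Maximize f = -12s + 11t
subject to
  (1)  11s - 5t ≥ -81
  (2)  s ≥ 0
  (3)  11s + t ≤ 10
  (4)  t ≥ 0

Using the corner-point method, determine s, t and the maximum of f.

s = 0, t = 10, maximum f = 110

Extreme points and f = -12s + 11t:
  (0, 10) → f = 110
  (0, 0) → f = 0
  (10/11, 0) → f = -120/11

The binding constraints are s = 0 and 11s + t = 10.
Solving simultaneously gives s = 0, t = 10.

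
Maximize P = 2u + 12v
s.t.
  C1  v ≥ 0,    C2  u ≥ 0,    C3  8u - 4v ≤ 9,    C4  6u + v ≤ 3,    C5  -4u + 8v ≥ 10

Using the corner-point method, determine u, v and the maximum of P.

Corner points and P = 2u + 12v:
  (0, 3) → P = 36
  (0, 5/4) → P = 15
  (7/26, 18/13) → P = 223/13

At the optimal vertex, u = 0 and 6u + v = 3.
Solving simultaneously gives u = 0, v = 3.

u = 0, v = 3, maximum P = 36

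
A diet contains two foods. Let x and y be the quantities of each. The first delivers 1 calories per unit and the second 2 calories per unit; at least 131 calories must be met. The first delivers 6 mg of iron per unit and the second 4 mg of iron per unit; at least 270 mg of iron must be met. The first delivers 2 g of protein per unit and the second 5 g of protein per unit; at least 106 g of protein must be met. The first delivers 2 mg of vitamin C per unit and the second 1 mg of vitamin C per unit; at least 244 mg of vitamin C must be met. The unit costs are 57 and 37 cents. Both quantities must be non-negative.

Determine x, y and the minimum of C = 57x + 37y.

x = 119, y = 6, minimum C = 7005

Corner points and C = 57x + 37y:
  (0, 244) → C = 9028
  (131, 0) → C = 7467
  (119, 6) → C = 7005
The feasible region is unbounded (it extends along (0, 1), (1, 0)), but C strictly increases along every unbounded feasible direction, so there is no improving ray and the minimum is attained at a vertex.

The optimum lies where x + 2y = 131 and 2x + y = 244.
Solving simultaneously gives x = 119, y = 6.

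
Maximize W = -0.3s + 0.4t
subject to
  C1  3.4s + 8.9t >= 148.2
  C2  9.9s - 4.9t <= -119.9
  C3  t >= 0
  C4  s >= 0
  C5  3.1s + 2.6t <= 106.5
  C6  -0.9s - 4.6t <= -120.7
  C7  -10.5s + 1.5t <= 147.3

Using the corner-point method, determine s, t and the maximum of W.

s = 0, t = 1065/26, maximum W = 213/13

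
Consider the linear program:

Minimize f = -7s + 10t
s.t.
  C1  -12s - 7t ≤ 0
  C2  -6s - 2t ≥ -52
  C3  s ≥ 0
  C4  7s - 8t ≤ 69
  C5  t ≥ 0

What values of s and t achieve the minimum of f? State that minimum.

Corner points and f = -7s + 10t:
  (0, 0) → f = 0
  (0, 26) → f = 260
  (26/3, 0) → f = -182/3

The optimum lies where -6s - 2t = -52 and t = 0.
Solving simultaneously gives s = 26/3, t = 0.

s = 26/3, t = 0, minimum f = -182/3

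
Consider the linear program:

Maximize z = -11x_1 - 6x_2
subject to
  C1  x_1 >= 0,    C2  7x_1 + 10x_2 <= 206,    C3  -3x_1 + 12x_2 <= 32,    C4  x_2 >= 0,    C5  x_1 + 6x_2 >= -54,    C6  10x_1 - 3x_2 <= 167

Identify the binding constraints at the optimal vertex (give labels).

Corner points and z = -11x_1 - 6x_2:
  (0, 8/3) → z = -16
  (0, 0) → z = 0
  (1076/57, 421/57) → z = -14362/57
  (208/11, 81/11) → z = -2774/11
  (167/10, 0) → z = -1837/10

The maximum is at (0, 0). Substituting into each constraint, equality holds for C1 and C4; the remaining constraints have slack.

C1 and C4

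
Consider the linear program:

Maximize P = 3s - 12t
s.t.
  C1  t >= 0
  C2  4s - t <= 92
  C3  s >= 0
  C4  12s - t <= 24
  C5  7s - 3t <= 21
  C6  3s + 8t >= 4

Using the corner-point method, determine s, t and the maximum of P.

Corner points and P = 3s - 12t:
  (2, 0) → P = 6
  (4/3, 0) → P = 4
  (0, 1/2) → P = -6
The feasible region is unbounded (it extends along (0, 1), (1, 12)), but P strictly decreases along every unbounded feasible direction, so there is no improving ray and the maximum is attained at a vertex.

At the optimal vertex, t = 0 and 12s - t = 24.
Solving simultaneously gives s = 2, t = 0.

s = 2, t = 0, maximum P = 6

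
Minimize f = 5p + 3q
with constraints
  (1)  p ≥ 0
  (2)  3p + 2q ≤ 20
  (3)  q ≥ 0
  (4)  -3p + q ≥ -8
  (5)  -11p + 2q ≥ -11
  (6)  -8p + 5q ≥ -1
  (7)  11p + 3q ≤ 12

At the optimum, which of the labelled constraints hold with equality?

(1) and (3)

Feasible corners and f = 5p + 3q:
  (0, 0) → f = 0
  (0, 4) → f = 12
  (1/8, 0) → f = 5/8
  (63/79, 85/79) → f = 570/79

The minimum is at (0, 0). Substituting into each constraint, equality holds for (1) and (3); the remaining constraints have slack.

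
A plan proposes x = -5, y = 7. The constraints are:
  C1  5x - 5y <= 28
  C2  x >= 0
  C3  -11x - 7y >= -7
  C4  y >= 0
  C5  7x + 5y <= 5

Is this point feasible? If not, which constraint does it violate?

not feasible — violates C2

Constraint C2: x = -5, which is not ≥ 0. All other constraints are satisfied.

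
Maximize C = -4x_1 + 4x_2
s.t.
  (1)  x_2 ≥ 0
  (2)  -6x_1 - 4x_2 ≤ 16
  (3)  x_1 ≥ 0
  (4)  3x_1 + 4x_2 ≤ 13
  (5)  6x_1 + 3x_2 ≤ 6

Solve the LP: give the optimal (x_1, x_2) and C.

x_1 = 0, x_2 = 2, maximum C = 8

Extreme points and C = -4x_1 + 4x_2:
  (0, 0) → C = 0
  (1, 0) → C = -4
  (0, 2) → C = 8

The binding constraints are x_1 = 0 and 6x_1 + 3x_2 = 6.
Solving simultaneously gives x_1 = 0, x_2 = 2.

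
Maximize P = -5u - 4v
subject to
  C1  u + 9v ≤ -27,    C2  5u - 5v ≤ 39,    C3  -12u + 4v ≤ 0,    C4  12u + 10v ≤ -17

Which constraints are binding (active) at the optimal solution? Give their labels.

Extreme points and P = -5u - 4v:
  (-27/28, -81/28) → P = 459/28
  (117/98, -307/98) → P = 643/98
  (-39/10, -117/10) → P = 663/10
  (61/22, -553/110) → P = 687/110

The maximum is at (-39/10, -117/10). Substituting into each constraint, equality holds for C2 and C3; the remaining constraints have slack.

C2 and C3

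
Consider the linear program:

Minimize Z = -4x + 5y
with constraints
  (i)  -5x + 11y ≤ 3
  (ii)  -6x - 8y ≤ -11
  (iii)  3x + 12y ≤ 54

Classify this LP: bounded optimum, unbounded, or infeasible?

From the feasible point (97/106, 73/106), moving in the direction (12, -3) keeps every constraint satisfied while Z decreases without bound.

unbounded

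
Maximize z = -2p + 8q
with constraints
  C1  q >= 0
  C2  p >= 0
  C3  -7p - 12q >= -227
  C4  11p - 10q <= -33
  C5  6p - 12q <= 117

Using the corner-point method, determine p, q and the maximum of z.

p = 0, q = 227/12, maximum z = 454/3

Corner points and z = -2p + 8q:
  (0, 227/12) → z = 454/3
  (0, 33/10) → z = 132/5
  (937/101, 1364/101) → z = 9038/101

The optimum lies where p = 0 and -7p - 12q = -227.
Solving simultaneously gives p = 0, q = 227/12.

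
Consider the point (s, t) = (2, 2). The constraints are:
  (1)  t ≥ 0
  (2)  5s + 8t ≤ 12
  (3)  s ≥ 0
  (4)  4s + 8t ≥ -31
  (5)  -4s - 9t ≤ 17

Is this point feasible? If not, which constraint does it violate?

Constraint (2): 5s + 8t = 26, which is not ≤ 12. All other constraints are satisfied.

not feasible — violates (2)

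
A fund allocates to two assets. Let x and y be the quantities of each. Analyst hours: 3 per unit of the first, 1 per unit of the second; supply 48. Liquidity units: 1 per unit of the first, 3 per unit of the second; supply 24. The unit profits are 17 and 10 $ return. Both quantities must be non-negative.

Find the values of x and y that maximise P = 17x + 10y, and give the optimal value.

Extreme points and P = 17x + 10y:
  (0, 0) → P = 0
  (0, 8) → P = 80
  (16, 0) → P = 272
  (15, 3) → P = 285

The optimum lies where 3x + y = 48 and x + 3y = 24.
Solving simultaneously gives x = 15, y = 3.

x = 15, y = 3, maximum P = 285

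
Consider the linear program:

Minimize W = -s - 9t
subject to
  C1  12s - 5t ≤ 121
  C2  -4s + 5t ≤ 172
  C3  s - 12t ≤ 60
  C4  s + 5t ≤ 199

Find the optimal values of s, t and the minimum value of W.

Vertices and W = -s - 9t:
  (1152/139, -599/139) → W = 4239/139
  (320/13, 2267/65) → W = -22003/65
  (-2364/43, -412/43) → W = 6072/43
  (27/5, 968/25) → W = -8847/25

At the optimal vertex, -4s + 5t = 172 and s + 5t = 199.
Solving simultaneously gives s = 27/5, t = 968/25.

s = 27/5, t = 968/25, minimum W = -8847/25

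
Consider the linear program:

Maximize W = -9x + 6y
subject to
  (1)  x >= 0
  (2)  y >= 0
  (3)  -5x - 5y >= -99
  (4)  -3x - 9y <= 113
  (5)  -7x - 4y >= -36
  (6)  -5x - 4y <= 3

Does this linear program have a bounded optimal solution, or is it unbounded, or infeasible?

Vertices and W = -9x + 6y:
  (0, 0) → W = 0
  (0, 9) → W = 54
  (36/7, 0) → W = -324/7
The feasible region has finitely many vertices and no improving ray; the maximum is 54 at (0, 9).

bounded optimum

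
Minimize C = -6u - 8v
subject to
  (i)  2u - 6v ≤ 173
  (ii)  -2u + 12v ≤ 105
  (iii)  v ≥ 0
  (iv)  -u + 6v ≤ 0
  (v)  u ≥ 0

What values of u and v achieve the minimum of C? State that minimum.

u = 173, v = 173/6, minimum C = -3806/3

Vertices and C = -6u - 8v:
  (173/2, 0) → C = -519
  (173, 173/6) → C = -3806/3
  (0, 0) → C = 0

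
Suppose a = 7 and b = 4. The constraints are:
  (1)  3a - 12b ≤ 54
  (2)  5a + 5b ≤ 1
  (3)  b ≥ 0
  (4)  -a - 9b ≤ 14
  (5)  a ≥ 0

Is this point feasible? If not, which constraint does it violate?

Constraint (2): 5a + 5b = 55, which is not ≤ 1. All other constraints are satisfied.

not feasible — violates (2)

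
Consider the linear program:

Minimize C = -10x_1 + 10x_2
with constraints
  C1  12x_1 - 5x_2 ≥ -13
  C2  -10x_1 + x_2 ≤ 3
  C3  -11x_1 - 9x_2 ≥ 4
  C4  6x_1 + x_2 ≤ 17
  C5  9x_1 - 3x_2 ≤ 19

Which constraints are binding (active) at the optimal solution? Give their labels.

C2 and C5

Feasible corners and C = -10x_1 + 10x_2:
  (-31/101, -7/101) → C = 240/101
  (-4/3, -31/3) → C = -90
  (53/38, -245/114) → C = -2020/57

The minimum is at (-4/3, -31/3). Substituting into each constraint, equality holds for C2 and C5; the remaining constraints have slack.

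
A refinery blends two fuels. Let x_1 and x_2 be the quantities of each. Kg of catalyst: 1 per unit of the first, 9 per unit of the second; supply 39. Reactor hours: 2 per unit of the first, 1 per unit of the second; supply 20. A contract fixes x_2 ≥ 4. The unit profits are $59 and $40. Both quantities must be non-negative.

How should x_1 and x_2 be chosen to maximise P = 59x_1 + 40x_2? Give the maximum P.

Vertices and P = 59x_1 + 40x_2:
  (0, 13/3) → P = 520/3
  (0, 4) → P = 160
  (3, 4) → P = 337

x_1 = 3, x_2 = 4, maximum P = 337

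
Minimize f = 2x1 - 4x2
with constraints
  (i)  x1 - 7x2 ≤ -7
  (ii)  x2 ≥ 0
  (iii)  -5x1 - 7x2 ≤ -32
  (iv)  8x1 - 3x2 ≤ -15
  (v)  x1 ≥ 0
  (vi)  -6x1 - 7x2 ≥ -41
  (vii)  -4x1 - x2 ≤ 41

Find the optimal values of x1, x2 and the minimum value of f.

x1 = 0, x2 = 41/7, minimum f = -164/7

Feasible corners and f = 2x1 - 4x2:
  (0, 5) → f = -20
  (9/37, 209/37) → f = -818/37
  (0, 41/7) → f = -164/7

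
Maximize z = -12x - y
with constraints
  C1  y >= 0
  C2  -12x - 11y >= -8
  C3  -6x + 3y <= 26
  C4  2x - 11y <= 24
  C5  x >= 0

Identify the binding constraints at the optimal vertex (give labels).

Corner points and z = -12x - y:
  (2/3, 0) → z = -8
  (0, 0) → z = 0
  (0, 8/11) → z = -8/11

The maximum is at (0, 0). Substituting into each constraint, equality holds for C1 and C5; the remaining constraints have slack.

C1 and C5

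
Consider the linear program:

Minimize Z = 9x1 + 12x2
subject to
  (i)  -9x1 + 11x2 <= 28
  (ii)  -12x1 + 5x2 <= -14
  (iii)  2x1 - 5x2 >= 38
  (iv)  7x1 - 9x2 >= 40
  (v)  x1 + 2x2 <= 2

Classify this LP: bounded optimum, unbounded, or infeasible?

unbounded

From the feasible point (-12/5, -214/25), moving in the direction (-5, -12) keeps every constraint satisfied while Z decreases without bound.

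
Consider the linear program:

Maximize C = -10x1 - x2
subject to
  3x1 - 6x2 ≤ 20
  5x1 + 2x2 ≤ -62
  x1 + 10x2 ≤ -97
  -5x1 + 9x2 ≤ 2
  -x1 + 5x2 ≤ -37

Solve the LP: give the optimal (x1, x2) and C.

Vertices and C = -10x1 - x2:
  (-64, -106/3) → C = 2026/3
  (-122/9, -91/9) → C = 437/3
  (-343/16, -187/16) → C = 3617/16

The optimum lies where 3x1 - 6x2 = 20 and -5x1 + 9x2 = 2.
Solving simultaneously gives x1 = -64, x2 = -106/3.

x1 = -64, x2 = -106/3, maximum C = 2026/3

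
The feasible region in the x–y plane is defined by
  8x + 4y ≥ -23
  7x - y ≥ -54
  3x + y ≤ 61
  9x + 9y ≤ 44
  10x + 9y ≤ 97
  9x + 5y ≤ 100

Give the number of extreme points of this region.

5

Of the 15 pairwise boundary intersections, those satisfying every inequality are:
  (-239/36, 271/36)
  (267/4, -557/4)
  (-221/36, 397/36)
  (205/6, -83/2)
  (170/9, -14)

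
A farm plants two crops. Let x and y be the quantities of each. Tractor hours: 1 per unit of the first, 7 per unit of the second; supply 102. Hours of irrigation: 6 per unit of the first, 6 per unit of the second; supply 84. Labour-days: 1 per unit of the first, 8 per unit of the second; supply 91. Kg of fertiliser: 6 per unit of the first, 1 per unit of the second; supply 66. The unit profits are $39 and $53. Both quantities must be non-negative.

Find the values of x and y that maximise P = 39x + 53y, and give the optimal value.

Feasible corners and P = 39x + 53y:
  (0, 0) → P = 0
  (0, 91/8) → P = 4823/8
  (11, 0) → P = 429
  (3, 11) → P = 700
  (52/5, 18/5) → P = 2982/5

x = 3, y = 11, maximum P = 700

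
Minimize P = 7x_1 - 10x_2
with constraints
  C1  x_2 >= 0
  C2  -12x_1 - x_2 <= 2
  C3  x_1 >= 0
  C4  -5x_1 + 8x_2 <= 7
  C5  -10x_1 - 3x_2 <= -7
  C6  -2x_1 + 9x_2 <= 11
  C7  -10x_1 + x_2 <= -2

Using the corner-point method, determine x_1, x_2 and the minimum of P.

Corner points and P = 7x_1 - 10x_2:
  (7/10, 0) → P = 49/10
  (7/19, 21/19) → P = -161/19
  (25/29, 41/29) → P = -235/29
The feasible region is unbounded (it extends along (9, 2), (1, 0)), but P strictly increases along every unbounded feasible direction, so there is no improving ray and the minimum is attained at a vertex.

The optimum lies where -5x_1 + 8x_2 = 7 and -10x_1 - 3x_2 = -7.
Solving simultaneously gives x_1 = 7/19, x_2 = 21/19.

x_1 = 7/19, x_2 = 21/19, minimum P = -161/19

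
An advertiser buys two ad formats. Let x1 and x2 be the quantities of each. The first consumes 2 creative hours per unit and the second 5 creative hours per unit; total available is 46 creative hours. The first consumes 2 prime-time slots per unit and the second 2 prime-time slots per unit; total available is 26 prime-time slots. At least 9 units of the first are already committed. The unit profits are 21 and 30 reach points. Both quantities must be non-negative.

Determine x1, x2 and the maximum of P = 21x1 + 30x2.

x1 = 9, x2 = 4, maximum P = 309

Extreme points and P = 21x1 + 30x2:
  (13, 0) → P = 273
  (9, 0) → P = 189
  (9, 4) → P = 309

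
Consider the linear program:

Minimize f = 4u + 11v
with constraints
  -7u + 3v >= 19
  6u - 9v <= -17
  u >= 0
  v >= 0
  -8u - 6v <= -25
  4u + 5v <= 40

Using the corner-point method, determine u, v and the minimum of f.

u = 0, v = 19/3, minimum f = 209/3

Extreme points and f = 4u + 11v:
  (0, 19/3) → f = 209/3
  (25/47, 356/47) → f = 4016/47
  (0, 8) → f = 88

The binding constraints are -7u + 3v = 19 and u = 0.
Solving simultaneously gives u = 0, v = 19/3.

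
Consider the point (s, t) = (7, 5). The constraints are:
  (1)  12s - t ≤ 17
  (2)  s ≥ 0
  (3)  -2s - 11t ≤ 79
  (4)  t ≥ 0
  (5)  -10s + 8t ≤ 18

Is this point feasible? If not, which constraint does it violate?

not feasible — violates (1)

Constraint (1): 12s - t = 79, which is not ≤ 17. All other constraints are satisfied.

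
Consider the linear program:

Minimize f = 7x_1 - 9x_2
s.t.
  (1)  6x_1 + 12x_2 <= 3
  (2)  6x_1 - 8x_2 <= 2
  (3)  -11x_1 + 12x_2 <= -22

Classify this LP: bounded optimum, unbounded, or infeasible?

The boundaries 6x_1 + 12x_2 = 3 and 6x_1 - 8x_2 = 2 meet at (2/5, 1/20), but that point violates -11x_1 + 12x_2 ≤ -22. Every candidate vertex is excluded by some other constraint, so the feasible region is empty.

infeasible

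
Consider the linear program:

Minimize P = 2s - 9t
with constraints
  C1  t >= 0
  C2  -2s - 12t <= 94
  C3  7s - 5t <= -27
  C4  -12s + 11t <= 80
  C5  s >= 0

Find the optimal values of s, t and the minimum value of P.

At the optimal vertex, 7s - 5t = -27 and -12s + 11t = 80.
Solving simultaneously gives s = 103/17, t = 236/17.

s = 103/17, t = 236/17, minimum P = -1918/17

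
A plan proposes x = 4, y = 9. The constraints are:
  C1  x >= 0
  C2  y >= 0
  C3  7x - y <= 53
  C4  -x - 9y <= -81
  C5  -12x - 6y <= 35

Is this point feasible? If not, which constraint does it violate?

feasible

C1: 4 ≥ 0 ✓
C2: 9 ≥ 0 ✓
C3: 19 ≤ 53 ✓
C4: -85 ≤ -81 ✓
C5: -102 ≤ 35 ✓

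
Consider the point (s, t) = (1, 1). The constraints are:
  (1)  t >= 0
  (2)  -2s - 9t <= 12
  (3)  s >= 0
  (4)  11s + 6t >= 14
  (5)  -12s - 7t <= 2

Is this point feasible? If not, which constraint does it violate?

(1): 1 ≥ 0 ✓
(2): -11 ≤ 12 ✓
(3): 1 ≥ 0 ✓
(4): 17 ≥ 14 ✓
(5): -19 ≤ 2 ✓

feasible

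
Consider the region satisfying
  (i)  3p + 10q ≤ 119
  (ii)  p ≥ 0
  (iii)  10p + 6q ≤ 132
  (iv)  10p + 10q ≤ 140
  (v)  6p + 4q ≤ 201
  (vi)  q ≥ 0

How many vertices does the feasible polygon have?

5

The feasible vertices (each the meet of two boundaries and inside every other half-plane) are:
  (0, 119/10)
  (3, 11)
  (0, 0)
  (12, 2)
  (66/5, 0)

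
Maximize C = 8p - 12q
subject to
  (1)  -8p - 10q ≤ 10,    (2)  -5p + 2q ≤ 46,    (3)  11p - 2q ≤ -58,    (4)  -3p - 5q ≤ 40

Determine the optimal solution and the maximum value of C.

p = -100/21, q = 59/21, maximum C = -1508/21

Corner points and C = 8p - 12q:
  (-80/11, 53/11) → C = -116
  (-100/21, 59/21) → C = -1508/21
  (-2, 18) → C = -232

The optimum lies where -8p - 10q = 10 and 11p - 2q = -58.
Solving simultaneously gives p = -100/21, q = 59/21.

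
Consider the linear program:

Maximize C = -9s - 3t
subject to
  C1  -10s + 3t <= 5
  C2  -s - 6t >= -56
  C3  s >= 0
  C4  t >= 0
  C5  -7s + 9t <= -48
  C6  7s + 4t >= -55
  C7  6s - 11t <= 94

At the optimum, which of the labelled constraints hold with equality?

Extreme points and C = -9s - 3t:
  (264/17, 344/51) → C = -160
  (1180/47, 242/47) → C = -11346/47
  (48/7, 0) → C = -432/7
  (47/3, 0) → C = -141

The maximum is at (48/7, 0). Substituting into each constraint, equality holds for C4 and C5; the remaining constraints have slack.

C4 and C5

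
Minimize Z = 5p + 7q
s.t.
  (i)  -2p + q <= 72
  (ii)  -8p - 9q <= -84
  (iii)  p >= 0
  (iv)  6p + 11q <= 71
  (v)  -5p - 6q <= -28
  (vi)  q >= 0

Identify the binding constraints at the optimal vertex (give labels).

(ii) and (vi)

Extreme points and Z = 5p + 7q:
  (285/34, 32/17) → Z = 1873/34
  (21/2, 0) → Z = 105/2
  (71/6, 0) → Z = 355/6

The minimum is at (21/2, 0). Substituting into each constraint, equality holds for (ii) and (vi); the remaining constraints have slack.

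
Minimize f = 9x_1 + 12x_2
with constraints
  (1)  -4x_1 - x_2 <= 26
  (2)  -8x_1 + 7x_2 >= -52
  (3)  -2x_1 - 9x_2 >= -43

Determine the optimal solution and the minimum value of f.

x_1 = -65/18, x_2 = -104/9, minimum f = -1027/6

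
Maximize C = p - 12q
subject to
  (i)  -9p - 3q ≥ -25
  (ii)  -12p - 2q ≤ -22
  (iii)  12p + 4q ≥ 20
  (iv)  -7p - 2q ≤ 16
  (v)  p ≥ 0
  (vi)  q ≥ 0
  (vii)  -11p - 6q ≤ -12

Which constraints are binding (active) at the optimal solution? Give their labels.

(i) and (vi)

Feasible corners and C = p - 12q:
  (8/9, 17/3) → C = -604/9
  (25/9, 0) → C = 25/9
  (11/6, 0) → C = 11/6

The maximum is at (25/9, 0). Substituting into each constraint, equality holds for (i) and (vi); the remaining constraints have slack.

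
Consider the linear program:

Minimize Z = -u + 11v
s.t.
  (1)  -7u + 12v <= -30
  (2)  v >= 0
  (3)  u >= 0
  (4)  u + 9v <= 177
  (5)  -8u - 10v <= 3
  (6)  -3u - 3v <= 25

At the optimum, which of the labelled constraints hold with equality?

Feasible corners and Z = -u + 11v:
  (30/7, 0) → Z = -30/7
  (798/25, 403/25) → Z = 727/5
  (177, 0) → Z = -177

The minimum is at (177, 0). Substituting into each constraint, equality holds for (2) and (4); the remaining constraints have slack.

(2) and (4)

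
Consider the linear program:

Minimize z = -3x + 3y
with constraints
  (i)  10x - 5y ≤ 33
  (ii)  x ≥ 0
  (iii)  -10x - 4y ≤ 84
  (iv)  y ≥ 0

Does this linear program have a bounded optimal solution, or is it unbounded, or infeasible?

Feasible corners and z = -3x + 3y:
  (33/10, 0) → z = -99/10
  (0, 0) → z = 0
The feasible region has finitely many vertices and no improving ray; the minimum is -99/10 at (33/10, 0).

bounded optimum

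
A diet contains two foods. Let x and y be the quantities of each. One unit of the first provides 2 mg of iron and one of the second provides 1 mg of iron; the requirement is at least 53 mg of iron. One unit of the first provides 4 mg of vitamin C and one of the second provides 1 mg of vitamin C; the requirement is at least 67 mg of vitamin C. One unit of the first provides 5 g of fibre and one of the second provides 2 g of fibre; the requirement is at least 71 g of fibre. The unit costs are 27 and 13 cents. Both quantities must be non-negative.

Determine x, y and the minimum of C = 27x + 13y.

Feasible corners and C = 27x + 13y:
  (0, 67) → C = 871
  (53/2, 0) → C = 1431/2
  (7, 39) → C = 696
The feasible region is unbounded (it extends along (0, 1), (1, 0)), but C strictly increases along every unbounded feasible direction, so there is no improving ray and the minimum is attained at a vertex.

x = 7, y = 39, minimum C = 696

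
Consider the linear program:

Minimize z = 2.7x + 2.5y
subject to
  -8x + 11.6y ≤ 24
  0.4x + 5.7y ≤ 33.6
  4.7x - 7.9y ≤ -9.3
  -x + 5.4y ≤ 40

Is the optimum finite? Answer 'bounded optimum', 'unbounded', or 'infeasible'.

Extreme points and z = 2.7x + 2.5y:
  (1581/314, 870/157) → z = 86187/3140
  (-2043/217, -960/217) → z = -79161/2170
  (21243/2995, 16164/2995) → z = 977661/29950
The feasible region has finitely many vertices and no improving ray; the minimum is -79161/2170 at (-2043/217, -960/217).

bounded optimum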